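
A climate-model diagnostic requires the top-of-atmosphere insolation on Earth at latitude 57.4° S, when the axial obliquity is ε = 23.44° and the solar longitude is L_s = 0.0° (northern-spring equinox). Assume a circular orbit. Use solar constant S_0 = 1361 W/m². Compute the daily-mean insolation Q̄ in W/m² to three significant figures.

Solar declination: sin δ = sin ε · sin L_s = sin 23.44° × sin 0.0° = 0.00000, so δ = +0.000°.
cos h₀ = −tan(-57.4°) tan(+0.000°) = 0.0000, h₀ = 1.5708 rad.
Bracket: h₀ sin ϕ sin δ + cos ϕ cos δ sin h₀ = 1.5708×-0.84245×0.00000 + 0.53877×1.00000×1.00000 = -0.000000 + 0.538770 = 0.538770.
Q̄ = (S_0/π) × [bracket] = (1361/π) × 0.538770 = 233.4 W/m².

Q̄ ≈ 233 W/m²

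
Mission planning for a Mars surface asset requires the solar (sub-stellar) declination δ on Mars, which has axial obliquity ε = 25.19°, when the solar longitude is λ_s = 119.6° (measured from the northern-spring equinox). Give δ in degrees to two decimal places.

sin δ = sin ε · sin λ_s = sin 25.19° × sin 119.6° = 0.370076.
δ = arcsin(0.370076) = +21.72°.

δ = +21.72°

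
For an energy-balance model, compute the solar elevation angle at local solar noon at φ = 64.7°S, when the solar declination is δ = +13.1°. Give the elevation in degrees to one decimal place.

12.2°

At local noon the hour angle is zero, so the zenith angle equals |φ − δ| = |-64.7° − (+13.100°)| = 77.800°.
Elevation = 90° − 77.800° = 12.2°.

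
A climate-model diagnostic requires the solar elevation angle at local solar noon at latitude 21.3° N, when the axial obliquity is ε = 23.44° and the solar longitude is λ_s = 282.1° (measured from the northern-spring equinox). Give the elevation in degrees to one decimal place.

Solar declination: sin δ = sin ε · sin λ_s = sin 23.44° × sin 282.1° = -0.38895, so δ = -22.889°.
At local noon the hour angle is zero, so the zenith angle equals |φ − δ| = |+21.3° − (-22.889°)| = 44.189°.
Elevation = 90° − 44.189° = 45.8°.

45.8°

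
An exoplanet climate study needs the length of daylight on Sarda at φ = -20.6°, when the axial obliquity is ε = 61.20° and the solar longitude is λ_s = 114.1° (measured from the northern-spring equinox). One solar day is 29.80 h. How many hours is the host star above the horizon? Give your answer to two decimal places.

9.92 h

Solar declination: sin δ = sin ε · sin λ_s = sin 61.20° × sin 114.1° = 0.79992, so δ = +53.123°.
cos H₀ = −tan φ · tan δ = −tan(-20.6°) × tan(+53.123°) = 0.5010, so H₀ = 1.0460 rad = 59.93°.
Daylight = 2H₀/(2π) × 29.80 h = (1.0460/π) × 29.80 = 9.92 h.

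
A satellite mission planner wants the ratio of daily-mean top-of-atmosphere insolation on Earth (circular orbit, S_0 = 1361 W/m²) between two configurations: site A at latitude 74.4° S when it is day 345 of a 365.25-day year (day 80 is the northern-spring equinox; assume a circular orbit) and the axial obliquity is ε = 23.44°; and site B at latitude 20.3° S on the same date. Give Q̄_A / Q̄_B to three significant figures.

— Configuration A (ϕ=-74.4°):
Solar longitude: L_s = 360° × (345 − 80)/365.25 = 261.191°.
sin δ = sin 23.44° × sin 261.191° = -0.39310, so δ = -23.147°.
cos h₀ = −tan(-74.4°) tan(-23.147°) = -1.5312 ≤ −1 ⇒ polar day, h₀ = π.
Bracket: h₀ sin ϕ sin δ + cos ϕ cos δ sin h₀ = 3.1416×-0.96316×-0.39310 + 0.26892×0.91950×0.00000 = 1.189467 + 0.000000 = 1.189467.
Q̄ = (S_0/π) × [bracket] = (1361/π) × 1.189467 = 515.30 W/m².
— Configuration B (ϕ=-20.3°):
cos h₀ = −tan(-20.3°) tan(-23.147°) = -0.1581, h₀ = 1.7296 rad.
Bracket: h₀ sin ϕ sin δ + cos ϕ cos δ sin h₀ = 1.7296×-0.34694×-0.39310 + 0.93789×0.91950×0.98742 = 0.235887 + 0.851541 = 1.087428.
Q̄ = (S_0/π) × [bracket] = (1361/π) × 1.087428 = 471.10 W/m².
Ratio Q̄_A / Q̄_B = 515.30 / 471.10 = 1.094.

Q̄_A / Q̄_B ≈ 1.09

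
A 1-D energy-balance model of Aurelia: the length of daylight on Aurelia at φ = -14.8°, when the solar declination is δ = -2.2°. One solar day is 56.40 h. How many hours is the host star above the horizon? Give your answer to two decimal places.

28.38 h

cos H₀ = −tan φ · tan δ = −tan(-14.8°) × tan(-2.200°) = -0.0101, so H₀ = 1.5809 rad = 90.58°.
Daylight = 2H₀/(2π) × 56.40 h = (1.5809/π) × 56.40 = 28.38 h.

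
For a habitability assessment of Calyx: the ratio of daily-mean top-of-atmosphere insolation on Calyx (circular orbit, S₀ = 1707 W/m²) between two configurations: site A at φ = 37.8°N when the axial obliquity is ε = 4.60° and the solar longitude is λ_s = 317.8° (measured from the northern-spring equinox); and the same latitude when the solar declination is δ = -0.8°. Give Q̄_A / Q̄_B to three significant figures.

— Configuration A (φ=+37.8°):
Solar declination: sin δ = sin ε · sin λ_s = sin 4.60° × sin 317.8° = -0.05387, so δ = -3.088°.
cos H₀ = −tan(+37.8°) tan(-3.088°) = 0.0418, H₀ = 1.5289 rad.
Bracket: H₀ sin φ sin δ + cos φ cos δ sin H₀ = 1.5289×0.61291×-0.05387 + 0.79016×0.99855×0.99912 = -0.050480 + 0.788320 = 0.737840.
Q̄ = (S₀/π) × [bracket] = (1707/π) × 0.737840 = 400.91 W/m².
— Configuration B (φ=+37.8°):
cos H₀ = −tan(+37.8°) tan(-0.800°) = 0.0108, H₀ = 1.5600 rad.
Bracket: H₀ sin φ sin δ + cos φ cos δ sin H₀ = 1.5600×0.61291×-0.01396 + 0.79016×0.99990×0.99994 = -0.013348 + 0.790034 = 0.776686.
Q̄ = (S₀/π) × [bracket] = (1707/π) × 0.776686 = 422.02 W/m².
Ratio Q̄_A / Q̄_B = 400.91 / 422.02 = 0.9500.

Q̄_A / Q̄_B ≈ 0.950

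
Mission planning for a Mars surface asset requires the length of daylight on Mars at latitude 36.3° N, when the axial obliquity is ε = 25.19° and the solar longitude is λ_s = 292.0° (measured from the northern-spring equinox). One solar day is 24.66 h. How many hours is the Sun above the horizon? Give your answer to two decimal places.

Solar declination: sin δ = sin ε · sin λ_s = sin 25.19° × sin 292.0° = -0.39463, so δ = -23.243°.
cos H₀ = −tan φ · tan δ = −tan(+36.3°) × tan(-23.243°) = 0.3155, so H₀ = 1.2498 rad = 71.61°.
Daylight = 2H₀/(2π) × 24.66 h = (1.2498/π) × 24.66 = 9.81 h.

9.81 h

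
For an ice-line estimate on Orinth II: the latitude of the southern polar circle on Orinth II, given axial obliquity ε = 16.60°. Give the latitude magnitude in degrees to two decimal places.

The polar circle is the lowest latitude that experiences at least one full rotation of continuous darkness at the northern-summer solstice; it lies at |ϕ| = 90° − ε = 90° − 16.60° = 73.40°.

73.40°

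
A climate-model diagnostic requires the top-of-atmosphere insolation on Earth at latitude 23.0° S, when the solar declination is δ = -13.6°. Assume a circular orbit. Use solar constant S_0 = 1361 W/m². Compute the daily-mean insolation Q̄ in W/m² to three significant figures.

Q̄ ≈ 452 W/m²

cos h₀ = −tan(-23.0°) tan(-13.600°) = -0.1027, h₀ = 1.6737 rad.
Bracket: h₀ sin ϕ sin δ + cos ϕ cos δ sin h₀ = 1.6737×-0.39073×-0.23514 + 0.92050×0.97196×0.99471 = 0.153773 + 0.889956 = 1.043729.
Q̄ = (S_0/π) × [bracket] = (1361/π) × 1.043729 = 452.2 W/m².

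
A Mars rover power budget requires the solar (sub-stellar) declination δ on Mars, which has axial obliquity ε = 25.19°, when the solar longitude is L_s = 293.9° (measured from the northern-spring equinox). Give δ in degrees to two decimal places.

δ = -22.90°

sin δ = sin ε · sin L_s = sin 25.19° × sin 293.9° = -0.389126.
δ = arcsin(-0.389126) = -22.90°.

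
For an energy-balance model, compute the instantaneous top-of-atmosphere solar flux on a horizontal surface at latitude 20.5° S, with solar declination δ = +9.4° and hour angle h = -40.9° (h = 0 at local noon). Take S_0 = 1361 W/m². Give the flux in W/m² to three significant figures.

873 W/m²

cos θ_z = sin ϕ sin δ + cos ϕ cos δ cos h = -0.057198 + 0.698480 = 0.641282.
Flux = S_0 · cos θ_z = 1361 × 0.641282 = 872.8 W/m².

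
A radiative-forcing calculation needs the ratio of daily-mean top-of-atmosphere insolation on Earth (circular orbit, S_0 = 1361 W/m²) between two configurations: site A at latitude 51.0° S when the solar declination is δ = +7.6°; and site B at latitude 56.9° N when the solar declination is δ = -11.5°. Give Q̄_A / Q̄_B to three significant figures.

— Configuration A (ϕ=-51.0°):
cos h₀ = −tan(-51.0°) tan(+7.600°) = 0.1648, h₀ = 1.4053 rad.
Bracket: h₀ sin ϕ sin δ + cos ϕ cos δ sin h₀ = 1.4053×-0.77715×0.13226 + 0.62932×0.99122×0.98633 = -0.144445 + 0.615267 = 0.470822.
Q̄ = (S_0/π) × [bracket] = (1361/π) × 0.470822 = 203.97 W/m².
— Configuration B (ϕ=+56.9°):
cos h₀ = −tan(+56.9°) tan(-11.500°) = 0.3121, h₀ = 1.2534 rad.
Bracket: h₀ sin ϕ sin δ + cos ϕ cos δ sin h₀ = 1.2534×0.83772×-0.19937 + 0.54610×0.97992×0.95005 = -0.209338 + 0.508404 = 0.299066.
Q̄ = (S_0/π) × [bracket] = (1361/π) × 0.299066 = 129.56 W/m².
Ratio Q̄_A / Q̄_B = 203.97 / 129.56 = 1.574.

Q̄_A / Q̄_B ≈ 1.57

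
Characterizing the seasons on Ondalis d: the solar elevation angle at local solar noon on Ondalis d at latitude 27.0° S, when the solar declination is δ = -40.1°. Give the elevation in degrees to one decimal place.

At local noon the hour angle is zero, so the zenith angle equals |φ − δ| = |-27.0° − (-40.100°)| = 13.100°.
Elevation = 90° − 13.100° = 76.9°.

76.9°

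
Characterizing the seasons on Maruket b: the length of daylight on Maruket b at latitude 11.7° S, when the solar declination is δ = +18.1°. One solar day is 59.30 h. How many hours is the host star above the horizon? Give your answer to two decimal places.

cos h₀ = −tan ϕ · tan δ = −tan(-11.7°) × tan(+18.100°) = 0.0677, so h₀ = 1.5031 rad = 86.12°.
Daylight = 2h₀/(2π) × 59.30 h = (1.5031/π) × 59.30 = 28.37 h.

28.37 h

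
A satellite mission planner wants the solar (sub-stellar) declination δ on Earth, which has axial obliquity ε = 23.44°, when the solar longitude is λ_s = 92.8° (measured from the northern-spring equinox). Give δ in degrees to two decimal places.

δ = +23.41°

sin δ = sin ε · sin λ_s = sin 23.44° × sin 92.8° = 0.397314.
δ = arcsin(0.397314) = +23.41°.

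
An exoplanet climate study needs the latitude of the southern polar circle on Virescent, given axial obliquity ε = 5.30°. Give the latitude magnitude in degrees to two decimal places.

The polar circle is the lowest latitude that experiences at least one full rotation of continuous darkness at the northern-summer solstice; it lies at |ϕ| = 90° − ε = 90° − 5.30° = 84.70°.

84.70°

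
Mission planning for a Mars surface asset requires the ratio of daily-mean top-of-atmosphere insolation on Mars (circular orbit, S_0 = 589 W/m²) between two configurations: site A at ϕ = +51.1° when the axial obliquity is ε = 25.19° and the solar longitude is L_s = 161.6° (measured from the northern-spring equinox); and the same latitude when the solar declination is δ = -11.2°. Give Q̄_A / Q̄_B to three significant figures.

Q̄_A / Q̄_B ≈ 2.00

— Configuration A (ϕ=+51.1°):
Solar declination: sin δ = sin ε · sin L_s = sin 25.19° × sin 161.6° = 0.13435, so δ = +7.721°.
cos h₀ = −tan(+51.1°) tan(+7.721°) = -0.1680, h₀ = 1.7396 rad.
Bracket: h₀ sin ϕ sin δ + cos ϕ cos δ sin h₀ = 1.7396×0.77824×0.13435 + 0.62796×0.99093×0.98578 = 0.181887 + 0.613416 = 0.795303.
Q̄ = (S_0/π) × [bracket] = (589/π) × 0.795303 = 149.11 W/m².
— Configuration B (ϕ=+51.1°):
cos h₀ = −tan(+51.1°) tan(-11.200°) = 0.2454, h₀ = 1.3229 rad.
Bracket: h₀ sin ϕ sin δ + cos ϕ cos δ sin h₀ = 1.3229×0.77824×-0.19423 + 0.62796×0.98096×0.96942 = -0.199966 + 0.597166 = 0.397200.
Q̄ = (S_0/π) × [bracket] = (589/π) × 0.397200 = 74.469 W/m².
Ratio Q̄_A / Q̄_B = 149.11 / 74.469 = 2.002.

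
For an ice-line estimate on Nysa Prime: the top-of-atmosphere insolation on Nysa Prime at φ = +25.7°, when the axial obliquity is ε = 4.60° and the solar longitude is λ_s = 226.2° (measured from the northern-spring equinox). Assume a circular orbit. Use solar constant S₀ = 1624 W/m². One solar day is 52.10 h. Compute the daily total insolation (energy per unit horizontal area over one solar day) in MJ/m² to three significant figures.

Solar declination: sin δ = sin ε · sin λ_s = sin 4.60° × sin 226.2° = -0.05788, so δ = -3.318°.
cos H₀ = −tan(+25.7°) tan(-3.318°) = 0.0279, H₀ = 1.5429 rad.
Bracket: H₀ sin φ sin δ + cos φ cos δ sin H₀ = 1.5429×0.43366×-0.05788 + 0.90108×0.99832×0.99961 = -0.038727 + 0.899215 = 0.860488.
Q̄ = (S₀/π) × [bracket] = (1624/π) × 0.860488 = 444.82 W/m².
Daily total = Q̄ × 52.10 h × 3600 s/h = 444.82 × 52.10 × 3600 / 10⁶ = 83.43 MJ/m².

83.4 MJ/m²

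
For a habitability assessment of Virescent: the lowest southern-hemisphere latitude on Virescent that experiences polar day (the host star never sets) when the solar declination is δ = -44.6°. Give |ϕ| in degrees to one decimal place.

|ϕ| = 45.4°

Polar day requires cos h₀ = −tan ϕ tan δ ≤ −1, i.e. tan ϕ tan δ ≥ 1.
The boundary is |tan ϕ| · |tan δ| = 1, so |ϕ| = 90° − |δ| = 90° − 44.6° = 45.4° in the southern hemisphere.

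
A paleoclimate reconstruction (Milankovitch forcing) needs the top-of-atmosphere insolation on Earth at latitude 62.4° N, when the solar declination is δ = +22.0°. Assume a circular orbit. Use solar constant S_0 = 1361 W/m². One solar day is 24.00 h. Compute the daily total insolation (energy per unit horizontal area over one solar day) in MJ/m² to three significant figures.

cos h₀ = −tan(+62.4°) tan(+22.000°) = -0.7728, h₀ = 2.4541 rad.
Bracket: h₀ sin ϕ sin δ + cos ϕ cos δ sin h₀ = 2.4541×0.88620×0.37461 + 0.46330×0.92718×0.63461 = 0.814711 + 0.272605 = 1.087316.
Q̄ = (S_0/π) × [bracket] = (1361/π) × 1.087316 = 471.05 W/m².
Daily total = Q̄ × 24.00 h × 3600 s/h = 471.05 × 24.00 × 3600 / 10⁶ = 40.70 MJ/m².

40.7 MJ/m²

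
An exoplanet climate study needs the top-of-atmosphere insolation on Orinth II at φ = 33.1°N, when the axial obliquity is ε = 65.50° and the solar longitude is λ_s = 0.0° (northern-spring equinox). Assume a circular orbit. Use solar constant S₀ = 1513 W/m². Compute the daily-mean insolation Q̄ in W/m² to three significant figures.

Q̄ ≈ 403 W/m²

Solar declination: sin δ = sin ε · sin λ_s = sin 65.50° × sin 0.0° = 0.00000, so δ = +0.000°.
cos H₀ = −tan(+33.1°) tan(+0.000°) = -0.0000, H₀ = 1.5708 rad.
Bracket: H₀ sin φ sin δ + cos φ cos δ sin H₀ = 1.5708×0.54610×0.00000 + 0.83772×1.00000×1.00000 = 0.000000 + 0.837720 = 0.837720.
Q̄ = (S₀/π) × [bracket] = (1513/π) × 0.837720 = 403.4 W/m².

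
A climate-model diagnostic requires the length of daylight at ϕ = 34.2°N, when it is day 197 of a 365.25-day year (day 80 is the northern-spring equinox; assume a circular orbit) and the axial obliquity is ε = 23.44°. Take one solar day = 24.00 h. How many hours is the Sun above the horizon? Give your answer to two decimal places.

14.02 h

Solar longitude: L_s = 360° × (197 − 80)/365.25 = 115.318°.
sin δ = sin 23.44° × sin 115.318° = 0.35958, so δ = +21.074°.
cos h₀ = −tan ϕ · tan δ = −tan(+34.2°) × tan(+21.074°) = -0.2619, so h₀ = 1.8358 rad = 105.18°.
Daylight = 2h₀/(2π) × 24.00 h = (1.8358/π) × 24.00 = 14.02 h.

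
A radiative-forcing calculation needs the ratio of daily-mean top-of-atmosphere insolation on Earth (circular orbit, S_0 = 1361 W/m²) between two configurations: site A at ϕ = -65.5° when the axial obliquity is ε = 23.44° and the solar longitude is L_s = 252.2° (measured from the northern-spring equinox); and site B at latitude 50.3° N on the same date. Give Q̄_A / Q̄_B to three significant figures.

Q̄_A / Q̄_B ≈ 5.29

— Configuration A (ϕ=-65.5°):
Solar declination: sin δ = sin ε · sin L_s = sin 23.44° × sin 252.2° = -0.37875, so δ = -22.256°.
cos h₀ = −tan(-65.5°) tan(-22.256°) = -0.8980, h₀ = 2.6860 rad.
Bracket: h₀ sin ϕ sin δ + cos ϕ cos δ sin h₀ = 2.6860×-0.90996×-0.37875 + 0.41469×0.92550×0.44003 = 0.925723 + 0.168882 = 1.094605.
Q̄ = (S_0/π) × [bracket] = (1361/π) × 1.094605 = 474.20 W/m².
— Configuration B (ϕ=+50.3°):
cos h₀ = −tan(+50.3°) tan(-22.256°) = 0.4929, h₀ = 1.0553 rad.
Bracket: h₀ sin ϕ sin δ + cos ϕ cos δ sin h₀ = 1.0553×0.76940×-0.37875 + 0.63877×0.92550×0.87007 = -0.307525 + 0.514369 = 0.206844.
Q̄ = (S_0/π) × [bracket] = (1361/π) × 0.206844 = 89.609 W/m².
Ratio Q̄_A / Q̄_B = 474.20 / 89.609 = 5.292.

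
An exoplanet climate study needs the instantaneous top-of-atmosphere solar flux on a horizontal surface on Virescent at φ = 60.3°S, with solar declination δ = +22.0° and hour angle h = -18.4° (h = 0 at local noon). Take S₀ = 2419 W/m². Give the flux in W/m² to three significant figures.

cos θ_z = sin φ sin δ + cos φ cos δ cos h = -0.325395 + 0.435896 = 0.110501.
Flux = S₀ · cos θ_z = 2419 × 0.110501 = 267.3 W/m².

267 W/m²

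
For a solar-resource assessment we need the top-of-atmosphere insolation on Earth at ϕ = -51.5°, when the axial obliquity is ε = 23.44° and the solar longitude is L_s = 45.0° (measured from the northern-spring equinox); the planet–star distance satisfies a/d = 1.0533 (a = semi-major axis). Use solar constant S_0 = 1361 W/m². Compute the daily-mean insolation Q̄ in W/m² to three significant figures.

Solar declination: sin δ = sin ε · sin L_s = sin 23.44° × sin 45.0° = 0.28128, so δ = +16.337°.
cos h₀ = −tan(-51.5°) tan(+16.337°) = 0.3685, h₀ = 1.1934 rad.
Bracket: h₀ sin ϕ sin δ + cos ϕ cos δ sin h₀ = 1.1934×-0.78261×0.28128 + 0.62251×0.95963×0.92963 = -0.262706 + 0.555342 = 0.292636.
Inverse-square distance factor (a/d)² = 1.0533² = 1.109441.
Q̄ = (S_0/π) × 1.109441 × [bracket] = (1361/π) × 1.109441 × 0.292636 = 140.7 W/m².

Q̄ ≈ 141 W/m²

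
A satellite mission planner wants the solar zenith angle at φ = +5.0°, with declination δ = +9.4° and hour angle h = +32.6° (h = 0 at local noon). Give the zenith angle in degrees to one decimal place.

θ_z = 32.6°

cos θ_z = sin φ sin δ + cos φ cos δ cos h = 0.014235 + 0.827977 = 0.842212.
θ_z = arccos(0.842212) = 32.6°.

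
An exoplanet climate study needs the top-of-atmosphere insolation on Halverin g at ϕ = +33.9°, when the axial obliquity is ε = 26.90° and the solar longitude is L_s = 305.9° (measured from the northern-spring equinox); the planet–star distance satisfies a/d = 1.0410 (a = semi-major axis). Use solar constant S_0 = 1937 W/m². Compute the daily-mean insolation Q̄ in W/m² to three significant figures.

Q̄ ≈ 320 W/m²

Solar declination: sin δ = sin ε · sin L_s = sin 26.90° × sin 305.9° = -0.36649, so δ = -21.499°.
cos h₀ = −tan(+33.9°) tan(-21.499°) = 0.2647, h₀ = 1.3029 rad.
Bracket: h₀ sin ϕ sin δ + cos ϕ cos δ sin h₀ = 1.3029×0.55775×-0.36649 + 0.83001×0.93042×0.96433 = -0.266326 + 0.744711 = 0.478385.
Inverse-square distance factor (a/d)² = 1.0410² = 1.083681.
Q̄ = (S_0/π) × 1.083681 × [bracket] = (1937/π) × 1.083681 × 0.478385 = 319.6 W/m².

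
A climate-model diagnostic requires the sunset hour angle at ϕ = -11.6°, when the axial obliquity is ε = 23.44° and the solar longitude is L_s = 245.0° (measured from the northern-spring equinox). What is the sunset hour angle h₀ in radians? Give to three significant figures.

h₀ = 1.65 rad

Solar declination: sin δ = sin ε · sin L_s = sin 23.44° × sin 245.0° = -0.36052, so δ = -21.132°.
cos h₀ = −tan ϕ · tan δ = −tan(-11.6°) × tan(-21.132°) = -0.0793, so h₀ = 1.6502 rad = 94.55°.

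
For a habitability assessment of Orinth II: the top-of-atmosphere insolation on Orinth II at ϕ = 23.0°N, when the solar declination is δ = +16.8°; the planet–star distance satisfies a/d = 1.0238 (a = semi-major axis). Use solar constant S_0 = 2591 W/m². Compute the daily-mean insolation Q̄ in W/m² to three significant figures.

Q̄ ≈ 921 W/m²

cos h₀ = −tan(+23.0°) tan(+16.800°) = -0.1282, h₀ = 1.6993 rad.
Bracket: h₀ sin ϕ sin δ + cos ϕ cos δ sin h₀ = 1.6993×0.39073×0.28903 + 0.92050×0.95732×0.99175 = 0.191907 + 0.873943 = 1.065850.
Inverse-square distance factor (a/d)² = 1.0238² = 1.048166.
Q̄ = (S_0/π) × 1.048166 × [bracket] = (2591/π) × 1.048166 × 1.065850 = 921.4 W/m².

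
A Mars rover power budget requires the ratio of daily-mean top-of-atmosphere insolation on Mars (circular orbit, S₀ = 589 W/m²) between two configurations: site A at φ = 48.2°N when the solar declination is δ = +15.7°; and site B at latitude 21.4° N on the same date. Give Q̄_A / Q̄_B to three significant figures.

Q̄_A / Q̄_B ≈ 0.937

— Configuration A (φ=+48.2°):
cos H₀ = −tan(+48.2°) tan(+15.700°) = -0.3144, H₀ = 1.8906 rad.
Bracket: H₀ sin φ sin δ + cos φ cos δ sin H₀ = 1.8906×0.74548×0.27060 + 0.66653×0.96269×0.94930 = 0.381385 + 0.609130 = 0.990515.
Q̄ = (S₀/π) × [bracket] = (589/π) × 0.990515 = 185.71 W/m².
— Configuration B (φ=+21.4°):
cos H₀ = −tan(+21.4°) tan(+15.700°) = -0.1102, H₀ = 1.6812 rad.
Bracket: H₀ sin φ sin δ + cos φ cos δ sin H₀ = 1.6812×0.36488×0.27060 + 0.93106×0.96269×0.99391 = 0.165996 + 0.890864 = 1.056860.
Q̄ = (S₀/π) × [bracket] = (589/π) × 1.056860 = 198.14 W/m².
Ratio Q̄_A / Q̄_B = 185.71 / 198.14 = 0.9373.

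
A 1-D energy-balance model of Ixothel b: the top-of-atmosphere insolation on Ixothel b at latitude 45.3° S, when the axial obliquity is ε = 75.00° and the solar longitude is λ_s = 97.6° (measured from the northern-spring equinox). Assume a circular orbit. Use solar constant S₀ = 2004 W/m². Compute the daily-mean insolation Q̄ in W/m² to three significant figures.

Q̄ ≈ 0.00 W/m²

Solar declination: sin δ = sin ε · sin λ_s = sin 75.00° × sin 97.6° = 0.95744, so δ = +73.224°.
cos H₀ = −tan(-45.3°) tan(+73.224°) = 3.3521 ≥ 1 ⇒ polar night, H₀ = 0 and Q̄ = 0.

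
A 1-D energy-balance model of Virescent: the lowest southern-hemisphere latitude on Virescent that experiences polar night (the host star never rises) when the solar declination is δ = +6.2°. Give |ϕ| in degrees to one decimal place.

|ϕ| = 83.8°

Polar night requires cos h₀ = −tan ϕ tan δ ≥ 1, i.e. tan ϕ tan δ ≤ −1.
The boundary is |tan ϕ| · |tan δ| = 1, so |ϕ| = 90° − |δ| = 90° − 6.2° = 83.8° in the southern hemisphere.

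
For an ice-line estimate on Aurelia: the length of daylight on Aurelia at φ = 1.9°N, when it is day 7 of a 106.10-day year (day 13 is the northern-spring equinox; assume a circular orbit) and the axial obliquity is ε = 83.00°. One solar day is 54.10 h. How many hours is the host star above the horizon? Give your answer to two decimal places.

26.84 h

Solar longitude: λ_s = 360° × (7 − 13)/106.10 = -20.358°, i.e. -20.358° + 360° = 339.642°.
sin δ = sin 83.00° × sin 339.642° = -0.34529, so δ = -20.200°.
cos H₀ = −tan φ · tan δ = −tan(+1.9°) × tan(-20.200°) = 0.0122, so H₀ = 1.5586 rad = 89.30°.
Daylight = 2H₀/(2π) × 54.10 h = (1.5586/π) × 54.10 = 26.84 h.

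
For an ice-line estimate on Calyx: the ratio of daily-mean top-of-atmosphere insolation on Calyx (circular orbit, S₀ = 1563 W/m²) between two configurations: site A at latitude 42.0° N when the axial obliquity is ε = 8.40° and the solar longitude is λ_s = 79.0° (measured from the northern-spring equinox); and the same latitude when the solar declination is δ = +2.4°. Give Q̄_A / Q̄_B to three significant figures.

Q̄_A / Q̄_B ≈ 1.13

— Configuration A (φ=+42.0°):
Solar declination: sin δ = sin ε · sin λ_s = sin 8.40° × sin 79.0° = 0.14340, so δ = +8.245°.
cos H₀ = −tan(+42.0°) tan(+8.245°) = -0.1305, H₀ = 1.7016 rad.
Bracket: H₀ sin φ sin δ + cos φ cos δ sin H₀ = 1.7016×0.66913×0.14340 + 0.74314×0.98966×0.99145 = 0.163274 + 0.729168 = 0.892442.
Q̄ = (S₀/π) × [bracket] = (1563/π) × 0.892442 = 444.01 W/m².
— Configuration B (φ=+42.0°):
cos H₀ = −tan(+42.0°) tan(+2.400°) = -0.0377, H₀ = 1.6085 rad.
Bracket: H₀ sin φ sin δ + cos φ cos δ sin H₀ = 1.6085×0.66913×0.04188 + 0.74314×0.99912×0.99929 = 0.045075 + 0.741959 = 0.787034.
Q̄ = (S₀/π) × [bracket] = (1563/π) × 0.787034 = 391.56 W/m².
Ratio Q̄_A / Q̄_B = 444.01 / 391.56 = 1.134.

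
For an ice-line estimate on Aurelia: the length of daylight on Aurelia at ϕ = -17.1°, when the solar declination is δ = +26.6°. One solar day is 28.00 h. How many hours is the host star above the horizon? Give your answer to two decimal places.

cos h₀ = −tan ϕ · tan δ = −tan(-17.1°) × tan(+26.600°) = 0.1541, so h₀ = 1.4161 rad = 81.14°.
Daylight = 2h₀/(2π) × 28.00 h = (1.4161/π) × 28.00 = 12.62 h.

12.62 h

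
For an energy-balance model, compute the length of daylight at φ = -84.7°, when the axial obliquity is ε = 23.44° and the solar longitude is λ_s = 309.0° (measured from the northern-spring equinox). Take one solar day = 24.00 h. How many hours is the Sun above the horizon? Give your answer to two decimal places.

24.00 h

Solar declination: sin δ = sin ε · sin λ_s = sin 23.44° × sin 309.0° = -0.30914, so δ = -18.007°.
Sunrise equation: cos H₀ = −tan φ · tan δ = -3.5041 ≤ −1, so the Sun never sets (polar day) and H₀ = π.
Daylight = 2H₀/(2π) × 24.00 h = (3.1416/π) × 24.00 = 24.00 h.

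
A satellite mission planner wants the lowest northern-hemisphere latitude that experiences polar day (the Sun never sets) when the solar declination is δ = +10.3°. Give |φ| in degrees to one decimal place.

Polar day requires cos H₀ = −tan φ tan δ ≤ −1, i.e. tan φ tan δ ≥ 1.
The boundary is |tan φ| · |tan δ| = 1, so |φ| = 90° − |δ| = 90° − 10.3° = 79.7° in the northern hemisphere.

|φ| = 79.7°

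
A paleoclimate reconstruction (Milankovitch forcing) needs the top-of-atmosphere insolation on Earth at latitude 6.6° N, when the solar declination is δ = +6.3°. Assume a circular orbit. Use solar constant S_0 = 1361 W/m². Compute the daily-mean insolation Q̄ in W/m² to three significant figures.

cos h₀ = −tan(+6.6°) tan(+6.300°) = -0.0128, h₀ = 1.5836 rad.
Bracket: h₀ sin ϕ sin δ + cos ϕ cos δ sin h₀ = 1.5836×0.11494×0.10973 + 0.99337×0.99396×0.99992 = 0.019973 + 0.987291 = 1.007264.
Q̄ = (S_0/π) × [bracket] = (1361/π) × 1.007264 = 436.4 W/m².

Q̄ ≈ 436 W/m²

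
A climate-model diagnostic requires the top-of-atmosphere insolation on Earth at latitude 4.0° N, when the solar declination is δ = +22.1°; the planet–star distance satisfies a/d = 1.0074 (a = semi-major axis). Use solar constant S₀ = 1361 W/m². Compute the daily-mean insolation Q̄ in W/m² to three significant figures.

Q̄ ≈ 425 W/m²

cos H₀ = −tan(+4.0°) tan(+22.100°) = -0.0284, H₀ = 1.5992 rad.
Bracket: H₀ sin φ sin δ + cos φ cos δ sin H₀ = 1.5992×0.06976×0.37622 + 0.99756×0.92653×0.99960 = 0.041971 + 0.923900 = 0.965871.
Inverse-square distance factor (a/d)² = 1.0074² = 1.014855.
Q̄ = (S₀/π) × 1.014855 × [bracket] = (1361/π) × 1.014855 × 0.965871 = 424.7 W/m².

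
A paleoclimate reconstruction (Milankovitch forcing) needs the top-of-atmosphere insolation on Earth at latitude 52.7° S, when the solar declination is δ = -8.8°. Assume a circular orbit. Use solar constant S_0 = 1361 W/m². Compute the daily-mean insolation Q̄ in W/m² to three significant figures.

Q̄ ≈ 348 W/m²

cos h₀ = −tan(-52.7°) tan(-8.800°) = -0.2032, h₀ = 1.7754 rad.
Bracket: h₀ sin ϕ sin δ + cos ϕ cos δ sin h₀ = 1.7754×-0.79547×-0.15299 + 0.60599×0.98823×0.97913 = 0.216064 + 0.586359 = 0.802423.
Q̄ = (S_0/π) × [bracket] = (1361/π) × 0.802423 = 347.6 W/m².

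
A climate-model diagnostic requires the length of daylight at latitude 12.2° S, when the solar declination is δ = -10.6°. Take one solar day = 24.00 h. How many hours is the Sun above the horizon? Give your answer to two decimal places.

12.31 h

cos h₀ = −tan ϕ · tan δ = −tan(-12.2°) × tan(-10.600°) = -0.0405, so h₀ = 1.6113 rad = 92.32°.
Daylight = 2h₀/(2π) × 24.00 h = (1.6113/π) × 24.00 = 12.31 h.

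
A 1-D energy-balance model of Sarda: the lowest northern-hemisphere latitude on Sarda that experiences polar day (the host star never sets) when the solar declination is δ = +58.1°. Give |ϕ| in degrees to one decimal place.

Polar day requires cos h₀ = −tan ϕ tan δ ≤ −1, i.e. tan ϕ tan δ ≥ 1.
The boundary is |tan ϕ| · |tan δ| = 1, so |ϕ| = 90° − |δ| = 90° − 58.1° = 31.9° in the northern hemisphere.

|ϕ| = 31.9°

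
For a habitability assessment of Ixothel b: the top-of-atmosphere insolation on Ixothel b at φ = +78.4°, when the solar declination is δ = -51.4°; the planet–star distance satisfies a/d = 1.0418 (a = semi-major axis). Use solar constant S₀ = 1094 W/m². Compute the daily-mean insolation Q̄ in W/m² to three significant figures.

cos H₀ = −tan(+78.4°) tan(-51.400°) = 6.1026 ≥ 1 ⇒ polar night, H₀ = 0 and Q̄ = 0.
Inverse-square distance factor (a/d)² = 1.0418² = 1.085347.

Q̄ ≈ 0.00 W/m²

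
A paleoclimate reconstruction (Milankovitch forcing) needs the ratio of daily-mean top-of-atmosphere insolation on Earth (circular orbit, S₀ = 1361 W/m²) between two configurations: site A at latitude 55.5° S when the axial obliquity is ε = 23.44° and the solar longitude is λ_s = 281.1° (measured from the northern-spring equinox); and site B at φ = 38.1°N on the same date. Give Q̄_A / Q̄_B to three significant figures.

— Configuration A (φ=-55.5°):
Solar declination: sin δ = sin ε · sin λ_s = sin 23.44° × sin 281.1° = -0.39035, so δ = -22.976°.
cos H₀ = −tan(-55.5°) tan(-22.976°) = -0.6169, H₀ = 2.2356 rad.
Bracket: H₀ sin φ sin δ + cos φ cos δ sin H₀ = 2.2356×-0.82413×-0.39035 + 0.56641×0.92067×0.78704 = 0.719191 + 0.410423 = 1.129614.
Q̄ = (S₀/π) × [bracket] = (1361/π) × 1.129614 = 489.37 W/m².
— Configuration B (φ=+38.1°):
cos H₀ = −tan(+38.1°) tan(-22.976°) = 0.3324, H₀ = 1.2319 rad.
Bracket: H₀ sin φ sin δ + cos φ cos δ sin H₀ = 1.2319×0.61704×-0.39035 + 0.78694×0.92067×0.94312 = -0.296717 + 0.683302 = 0.386585.
Q̄ = (S₀/π) × [bracket] = (1361/π) × 0.386585 = 167.48 W/m².
Ratio Q̄_A / Q̄_B = 489.37 / 167.48 = 2.922.

Q̄_A / Q̄_B ≈ 2.92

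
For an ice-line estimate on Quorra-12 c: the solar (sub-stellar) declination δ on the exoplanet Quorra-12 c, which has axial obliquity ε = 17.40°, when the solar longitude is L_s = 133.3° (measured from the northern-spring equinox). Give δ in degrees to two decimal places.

sin δ = sin ε · sin L_s = sin 17.40° × sin 133.3° = 0.217634.
δ = arcsin(0.217634) = +12.57°.

δ = +12.57°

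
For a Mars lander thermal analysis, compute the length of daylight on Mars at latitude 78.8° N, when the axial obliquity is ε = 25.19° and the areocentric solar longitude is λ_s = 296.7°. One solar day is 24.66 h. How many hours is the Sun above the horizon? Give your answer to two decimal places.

0.00 h

sin δ = sin 25.19° × sin 296.7° = -0.38024, so δ = -22.348°.
cos H₀ = −tan φ · tan δ = 2.0763 ≥ 1, so the Sun never rises (polar night) and H₀ = 0.
Daylight = 2H₀/(2π) × 24.66 h = (0.0000/π) × 24.66 = 0.00 h.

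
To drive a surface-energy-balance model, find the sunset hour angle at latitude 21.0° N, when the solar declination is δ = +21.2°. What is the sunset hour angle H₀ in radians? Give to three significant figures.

H₀ = 1.72 rad

cos H₀ = −tan φ · tan δ = −tan(+21.0°) × tan(+21.200°) = -0.1489, so H₀ = 1.7202 rad = 98.56°.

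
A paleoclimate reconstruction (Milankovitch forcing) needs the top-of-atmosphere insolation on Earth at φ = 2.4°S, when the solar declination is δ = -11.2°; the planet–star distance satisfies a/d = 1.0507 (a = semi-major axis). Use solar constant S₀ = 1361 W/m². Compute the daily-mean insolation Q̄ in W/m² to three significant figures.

cos H₀ = −tan(-2.4°) tan(-11.200°) = -0.0083, H₀ = 1.5791 rad.
Bracket: H₀ sin φ sin δ + cos φ cos δ sin H₀ = 1.5791×-0.04188×-0.19423 + 0.99912×0.98096×0.99997 = 0.012845 + 0.980067 = 0.992912.
Inverse-square distance factor (a/d)² = 1.0507² = 1.103970.
Q̄ = (S₀/π) × 1.103970 × [bracket] = (1361/π) × 1.103970 × 0.992912 = 474.9 W/m².

Q̄ ≈ 475 W/m²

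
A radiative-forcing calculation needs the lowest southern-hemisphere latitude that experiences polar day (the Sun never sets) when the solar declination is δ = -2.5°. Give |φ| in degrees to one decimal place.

|φ| = 87.5°

Polar day requires cos H₀ = −tan φ tan δ ≤ −1, i.e. tan φ tan δ ≥ 1.
The boundary is |tan φ| · |tan δ| = 1, so |φ| = 90° − |δ| = 90° − 2.5° = 87.5° in the southern hemisphere.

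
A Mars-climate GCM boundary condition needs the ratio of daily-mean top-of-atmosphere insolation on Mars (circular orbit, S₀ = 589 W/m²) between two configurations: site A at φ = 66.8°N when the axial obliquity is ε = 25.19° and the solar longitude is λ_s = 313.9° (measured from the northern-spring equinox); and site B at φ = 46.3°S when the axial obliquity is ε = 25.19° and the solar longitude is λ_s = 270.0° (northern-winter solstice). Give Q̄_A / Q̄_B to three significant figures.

— Configuration A (φ=+66.8°):
Solar declination: sin δ = sin ε · sin λ_s = sin 25.19° × sin 313.9° = -0.30668, so δ = -17.859°.
cos H₀ = −tan(+66.8°) tan(-17.859°) = 0.7518, H₀ = 0.7201 rad.
Bracket: H₀ sin φ sin δ + cos φ cos δ sin H₀ = 0.7201×0.91914×-0.30668 + 0.39394×0.95181×0.65943 = -0.202983 + 0.247257 = 0.044274.
Q̄ = (S₀/π) × [bracket] = (589/π) × 0.044274 = 8.3007 W/m².
— Configuration B (φ=-46.3°):
Solar declination: sin δ = sin ε · sin λ_s = sin 25.19° × sin 270.0° = -0.42562, so δ = -25.190°.
cos H₀ = −tan(-46.3°) tan(-25.190°) = -0.4922, H₀ = 2.0854 rad.
Bracket: H₀ sin φ sin δ + cos φ cos δ sin H₀ = 2.0854×-0.72297×-0.42562 + 0.69088×0.90490×0.87049 = 0.641699 + 0.544211 = 1.185910.
Q̄ = (S₀/π) × [bracket] = (589/π) × 1.185910 = 222.34 W/m².
Ratio Q̄_A / Q̄_B = 8.3007 / 222.34 = 0.03733.

Q̄_A / Q̄_B ≈ 0.0373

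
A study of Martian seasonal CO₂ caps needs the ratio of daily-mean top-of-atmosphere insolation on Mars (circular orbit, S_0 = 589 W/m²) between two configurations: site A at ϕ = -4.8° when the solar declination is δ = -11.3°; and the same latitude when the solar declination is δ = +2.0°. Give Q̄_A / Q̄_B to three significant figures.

Q̄_A / Q̄_B ≈ 1.01

— Configuration A (ϕ=-4.8°):
cos h₀ = −tan(-4.8°) tan(-11.300°) = -0.0168, h₀ = 1.5876 rad.
Bracket: h₀ sin ϕ sin δ + cos ϕ cos δ sin h₀ = 1.5876×-0.08368×-0.19595 + 0.99649×0.98061×0.99986 = 0.026032 + 0.977031 = 1.003063.
Q̄ = (S_0/π) × [bracket] = (589/π) × 1.003063 = 188.06 W/m².
— Configuration B (ϕ=-4.8°):
cos h₀ = −tan(-4.8°) tan(+2.000°) = 0.0029, h₀ = 1.5679 rad.
Bracket: h₀ sin ϕ sin δ + cos ϕ cos δ sin h₀ = 1.5679×-0.08368×0.03490 + 0.99649×0.99939×1.00000 = -0.004579 + 0.995882 = 0.991303.
Q̄ = (S_0/π) × [bracket] = (589/π) × 0.991303 = 185.85 W/m².
Ratio Q̄_A / Q̄_B = 188.06 / 185.85 = 1.012.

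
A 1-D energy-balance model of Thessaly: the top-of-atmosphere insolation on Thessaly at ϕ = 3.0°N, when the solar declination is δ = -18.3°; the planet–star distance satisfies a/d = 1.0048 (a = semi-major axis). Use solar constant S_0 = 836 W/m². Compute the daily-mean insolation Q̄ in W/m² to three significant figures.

cos h₀ = −tan(+3.0°) tan(-18.300°) = 0.0173, h₀ = 1.5535 rad.
Bracket: h₀ sin ϕ sin δ + cos ϕ cos δ sin h₀ = 1.5535×0.05234×-0.31399 + 0.99863×0.94943×0.99985 = -0.025531 + 0.947987 = 0.922456.
Inverse-square distance factor (a/d)² = 1.0048² = 1.009623.
Q̄ = (S_0/π) × 1.009623 × [bracket] = (836/π) × 1.009623 × 0.922456 = 247.8 W/m².

Q̄ ≈ 248 W/m²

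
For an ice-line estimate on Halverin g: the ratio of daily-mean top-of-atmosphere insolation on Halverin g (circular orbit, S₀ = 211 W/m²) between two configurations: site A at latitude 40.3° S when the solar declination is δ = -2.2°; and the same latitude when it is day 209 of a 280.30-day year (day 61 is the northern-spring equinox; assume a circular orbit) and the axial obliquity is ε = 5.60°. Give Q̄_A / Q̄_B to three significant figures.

— Configuration A (φ=-40.3°):
cos H₀ = −tan(-40.3°) tan(-2.200°) = -0.0326, H₀ = 1.6034 rad.
Bracket: H₀ sin φ sin δ + cos φ cos δ sin H₀ = 1.6034×-0.64679×-0.03839 + 0.76267×0.99926×0.99947 = 0.039813 + 0.761702 = 0.801515.
Q̄ = (S₀/π) × [bracket] = (211/π) × 0.801515 = 53.832 W/m².
— Configuration B (φ=-40.3°):
Solar longitude: λ_s = 360° × (209 − 61)/280.30 = 190.082°.
sin δ = sin 5.60° × sin 190.082° = -0.01708, so δ = -0.979°.
cos H₀ = −tan(-40.3°) tan(-0.979°) = -0.0145, H₀ = 1.5853 rad.
Bracket: H₀ sin φ sin δ + cos φ cos δ sin H₀ = 1.5853×-0.64679×-0.01708 + 0.76267×0.99985×0.99990 = 0.017513 + 0.762479 = 0.779992.
Q̄ = (S₀/π) × [bracket] = (211/π) × 0.779992 = 52.387 W/m².
Ratio Q̄_A / Q̄_B = 53.832 / 52.387 = 1.028.

Q̄_A / Q̄_B ≈ 1.03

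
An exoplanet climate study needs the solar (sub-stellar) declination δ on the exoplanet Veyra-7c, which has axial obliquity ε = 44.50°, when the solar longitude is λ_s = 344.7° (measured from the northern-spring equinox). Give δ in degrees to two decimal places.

sin δ = sin ε · sin λ_s = sin 44.50° × sin 344.7° = -0.184951.
δ = arcsin(-0.184951) = -10.66°.

δ = -10.66°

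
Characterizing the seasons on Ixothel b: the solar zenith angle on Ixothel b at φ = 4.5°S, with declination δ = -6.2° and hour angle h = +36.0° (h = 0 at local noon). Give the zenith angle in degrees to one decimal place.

cos θ_z = sin φ sin δ + cos φ cos δ cos h = 0.008474 + 0.801806 = 0.810280.
θ_z = arccos(0.810280) = 35.9°.

θ_z = 35.9°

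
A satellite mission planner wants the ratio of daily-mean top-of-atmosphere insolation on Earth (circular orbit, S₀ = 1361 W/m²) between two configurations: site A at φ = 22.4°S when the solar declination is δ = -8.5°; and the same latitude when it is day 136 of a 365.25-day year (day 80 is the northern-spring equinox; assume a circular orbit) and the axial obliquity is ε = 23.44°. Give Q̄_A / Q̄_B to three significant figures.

Q̄_A / Q̄_B ≈ 1.46

— Configuration A (φ=-22.4°):
cos H₀ = −tan(-22.4°) tan(-8.500°) = -0.0616, H₀ = 1.6324 rad.
Bracket: H₀ sin φ sin δ + cos φ cos δ sin H₀ = 1.6324×-0.38107×-0.14781 + 0.92455×0.98902×0.99810 = 0.091946 + 0.912661 = 1.004607.
Q̄ = (S₀/π) × [bracket] = (1361/π) × 1.004607 = 435.22 W/m².
— Configuration B (φ=-22.4°):
Solar longitude: λ_s = 360° × (136 − 80)/365.25 = 55.195°.
sin δ = sin 23.44° × sin 55.195° = 0.32662, so δ = +19.064°.
cos H₀ = −tan(-22.4°) tan(+19.064°) = 0.1424, H₀ = 1.4279 rad.
Bracket: H₀ sin φ sin δ + cos φ cos δ sin H₀ = 1.4279×-0.38107×0.32662 + 0.92455×0.94515×0.98980 = -0.177724 + 0.864925 = 0.687201.
Q̄ = (S₀/π) × [bracket] = (1361/π) × 0.687201 = 297.71 W/m².
Ratio Q̄_A / Q̄_B = 435.22 / 297.71 = 1.462.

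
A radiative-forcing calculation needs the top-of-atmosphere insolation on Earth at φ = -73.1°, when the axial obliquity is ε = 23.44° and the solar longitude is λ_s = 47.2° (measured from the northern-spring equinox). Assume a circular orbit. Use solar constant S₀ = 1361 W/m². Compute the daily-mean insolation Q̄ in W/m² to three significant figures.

Solar declination: sin δ = sin ε · sin λ_s = sin 23.44° × sin 47.2° = 0.29187, so δ = +16.970°.
cos H₀ = −tan(-73.1°) tan(+16.970°) = 1.0044 ≥ 1 ⇒ polar night, H₀ = 0 and Q̄ = 0.

Q̄ ≈ 0.00 W/m²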